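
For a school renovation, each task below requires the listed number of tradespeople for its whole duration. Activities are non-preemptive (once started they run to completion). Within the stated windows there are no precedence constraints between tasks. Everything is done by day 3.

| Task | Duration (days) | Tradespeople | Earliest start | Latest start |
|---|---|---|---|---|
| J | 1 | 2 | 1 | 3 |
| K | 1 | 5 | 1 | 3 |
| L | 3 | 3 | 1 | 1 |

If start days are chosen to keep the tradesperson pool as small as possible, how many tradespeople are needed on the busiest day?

Early-start (J@1, K@1, L@1) gives peak 10: d1:10  d2:3  d3:3.
Shift K→2.
Schedule J@1, K@2, L@1: d1:5  d2:8  d3:3 — peak 8.
No arrangement of the 9 feasible schedules does better.

8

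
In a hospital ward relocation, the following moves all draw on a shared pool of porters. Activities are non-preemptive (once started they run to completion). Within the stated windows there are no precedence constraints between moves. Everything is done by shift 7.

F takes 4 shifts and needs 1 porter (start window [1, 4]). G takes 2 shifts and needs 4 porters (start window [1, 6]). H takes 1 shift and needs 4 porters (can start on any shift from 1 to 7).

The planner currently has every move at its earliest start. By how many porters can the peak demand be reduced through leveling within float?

5

Early-start peak: s1:9  s2:5  s3:1  s4:1  s5:0  s6:0  s7:0 ⇒ 9.
Leveled (F@1, G@5, H@7): s1:1  s2:1  s3:1  s4:1  s5:4  s6:4  s7:4 ⇒ 4.
Reduction 9 − 4 = 5.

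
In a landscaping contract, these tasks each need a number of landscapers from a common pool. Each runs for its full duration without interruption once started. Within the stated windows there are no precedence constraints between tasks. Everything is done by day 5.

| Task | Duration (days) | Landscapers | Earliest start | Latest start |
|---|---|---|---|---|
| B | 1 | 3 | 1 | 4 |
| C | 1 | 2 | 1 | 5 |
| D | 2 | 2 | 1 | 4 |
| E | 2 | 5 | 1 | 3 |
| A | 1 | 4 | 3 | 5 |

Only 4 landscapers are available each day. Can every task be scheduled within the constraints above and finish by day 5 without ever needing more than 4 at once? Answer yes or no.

Total landscaper-days = 23; over 5 days the average is 23/5 > 4, so some day must exceed 4.

no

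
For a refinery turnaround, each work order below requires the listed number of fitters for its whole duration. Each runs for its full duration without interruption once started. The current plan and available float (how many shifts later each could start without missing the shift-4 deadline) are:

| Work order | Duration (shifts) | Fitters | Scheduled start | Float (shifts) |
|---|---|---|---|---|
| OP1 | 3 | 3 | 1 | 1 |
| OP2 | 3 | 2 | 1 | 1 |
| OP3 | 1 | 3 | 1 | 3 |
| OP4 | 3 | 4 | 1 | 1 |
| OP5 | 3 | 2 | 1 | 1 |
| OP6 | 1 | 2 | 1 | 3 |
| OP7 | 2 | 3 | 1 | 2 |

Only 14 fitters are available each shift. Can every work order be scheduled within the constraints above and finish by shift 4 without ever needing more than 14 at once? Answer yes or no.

yes

Schedule OP1@1, OP2@1, OP3@1, OP4@1, OP5@1, OP6@2, OP7@3: s1:14  s2:13  s3:14  s4:3 — peak 14 ≤ 14.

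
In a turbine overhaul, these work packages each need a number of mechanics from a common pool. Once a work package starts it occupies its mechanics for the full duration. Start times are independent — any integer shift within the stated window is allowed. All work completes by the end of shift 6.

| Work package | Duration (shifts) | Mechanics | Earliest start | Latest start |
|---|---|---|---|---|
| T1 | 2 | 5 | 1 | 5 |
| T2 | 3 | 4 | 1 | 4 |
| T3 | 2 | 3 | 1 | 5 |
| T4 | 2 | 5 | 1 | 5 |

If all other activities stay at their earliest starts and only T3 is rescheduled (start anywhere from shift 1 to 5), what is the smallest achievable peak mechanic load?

T3@1: s1:17  s2:17  s3:4  s4:0  s5:0  s6:0 → peak 17
T3@2: s1:14  s2:17  s3:7  s4:0  s5:0  s6:0 → peak 17
T3@3: s1:14  s2:14  s3:7  s4:3  s5:0  s6:0 → peak 14
T3@4: s1:14  s2:14  s3:4  s4:3  s5:3  s6:0 → peak 14
T3@5: s1:14  s2:14  s3:4  s4:0  s5:3  s6:3 → peak 14
Best is T3@3, peak 14.

14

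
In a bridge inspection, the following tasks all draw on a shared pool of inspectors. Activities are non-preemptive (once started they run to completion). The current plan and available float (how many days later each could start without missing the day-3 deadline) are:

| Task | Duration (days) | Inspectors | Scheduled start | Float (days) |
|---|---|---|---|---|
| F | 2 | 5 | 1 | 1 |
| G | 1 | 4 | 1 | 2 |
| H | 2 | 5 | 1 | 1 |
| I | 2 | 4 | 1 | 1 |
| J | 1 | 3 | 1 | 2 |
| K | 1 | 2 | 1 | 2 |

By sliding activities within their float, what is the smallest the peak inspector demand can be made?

Early-start (F@1, G@1, H@1, I@1, J@1, K@1) gives peak 23: d1:23  d2:14  d3:0.
Shift I→2, J→3, K→3.
Schedule F@1, G@1, H@1, I@2, J@3, K@3: d1:14  d2:14  d3:9 — peak 14.

14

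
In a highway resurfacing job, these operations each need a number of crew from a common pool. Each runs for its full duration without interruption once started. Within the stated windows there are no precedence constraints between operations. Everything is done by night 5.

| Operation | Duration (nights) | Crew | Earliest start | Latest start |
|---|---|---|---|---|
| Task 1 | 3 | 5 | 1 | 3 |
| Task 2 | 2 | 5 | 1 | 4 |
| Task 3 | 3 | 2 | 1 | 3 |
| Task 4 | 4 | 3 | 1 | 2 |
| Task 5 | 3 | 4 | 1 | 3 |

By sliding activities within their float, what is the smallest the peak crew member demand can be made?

Early-start (Task 1@1, Task 2@1, Task 3@1, Task 4@1, Task 5@1) gives peak 19: n1:19  n2:19  n3:14  n4:3  n5:0.
Shift Task 3→3, Task 5→3.
Schedule Task 1@1, Task 2@1, Task 3@3, Task 4@1, Task 5@3: n1:13  n2:13  n3:14  n4:9  n5:6 — peak 14.

14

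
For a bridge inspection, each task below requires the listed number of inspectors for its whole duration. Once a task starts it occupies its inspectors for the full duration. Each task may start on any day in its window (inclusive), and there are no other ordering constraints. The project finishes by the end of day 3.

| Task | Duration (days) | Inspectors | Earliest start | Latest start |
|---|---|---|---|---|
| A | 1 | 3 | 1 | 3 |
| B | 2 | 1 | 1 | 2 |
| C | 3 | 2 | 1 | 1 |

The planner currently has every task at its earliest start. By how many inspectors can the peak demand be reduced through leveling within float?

Early-start peak: d1:6  d2:3  d3:2 ⇒ 6.
Leveled (A@1, B@2, C@1): d1:5  d2:3  d3:3 ⇒ 5.
Reduction 6 − 5 = 1.

1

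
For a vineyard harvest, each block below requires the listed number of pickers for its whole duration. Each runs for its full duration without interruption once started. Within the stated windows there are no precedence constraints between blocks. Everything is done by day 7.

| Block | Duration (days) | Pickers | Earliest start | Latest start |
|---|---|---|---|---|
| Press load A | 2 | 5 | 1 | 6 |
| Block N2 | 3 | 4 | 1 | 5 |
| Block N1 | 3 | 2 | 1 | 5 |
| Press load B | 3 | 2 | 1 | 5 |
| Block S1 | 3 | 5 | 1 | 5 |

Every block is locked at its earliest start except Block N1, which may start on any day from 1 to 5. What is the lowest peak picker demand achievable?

Block N1@1: d1:18  d2:18  d3:13  d4:0  d5:0  d6:0  d7:0 → peak 18
Block N1@2: d1:16  d2:18  d3:13  d4:2  d5:0  d6:0  d7:0 → peak 18
Block N1@3: d1:16  d2:16  d3:13  d4:2  d5:2  d6:0  d7:0 → peak 16
Block N1@4: d1:16  d2:16  d3:11  d4:2  d5:2  d6:2  d7:0 → peak 16
Block N1@5: d1:16  d2:16  d3:11  d4:0  d5:2  d6:2  d7:2 → peak 16
Best is Block N1@3, peak 16.

16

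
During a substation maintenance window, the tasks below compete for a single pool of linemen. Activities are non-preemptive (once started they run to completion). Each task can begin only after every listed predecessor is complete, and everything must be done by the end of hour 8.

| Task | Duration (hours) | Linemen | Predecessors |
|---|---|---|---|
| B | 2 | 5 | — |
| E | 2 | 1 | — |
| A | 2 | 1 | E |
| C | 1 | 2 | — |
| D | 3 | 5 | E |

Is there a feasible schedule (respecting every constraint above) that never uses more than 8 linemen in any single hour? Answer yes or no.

Schedule B@1, E@1, A@3, C@3, D@4: h1:6  h2:6  h3:3  h4:6  h5:5  h6:5  h7:0  h8:0 — peak 6 ≤ 8.

yes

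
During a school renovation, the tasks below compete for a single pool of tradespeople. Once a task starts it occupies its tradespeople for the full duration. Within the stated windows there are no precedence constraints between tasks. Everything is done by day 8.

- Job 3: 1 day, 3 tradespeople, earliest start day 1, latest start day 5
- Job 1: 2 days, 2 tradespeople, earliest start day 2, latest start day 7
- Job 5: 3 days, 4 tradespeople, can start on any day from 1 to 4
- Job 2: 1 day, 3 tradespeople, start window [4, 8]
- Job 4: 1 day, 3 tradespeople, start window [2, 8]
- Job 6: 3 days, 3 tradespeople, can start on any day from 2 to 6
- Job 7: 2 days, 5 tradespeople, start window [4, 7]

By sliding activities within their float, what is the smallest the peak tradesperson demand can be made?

Early-start (Job 3@1, Job 1@2, Job 5@1, Job 2@4, Job 4@2, Job 6@2, Job 7@4) gives peak 12: d1:7  d2:12  d3:9  d4:11  d5:5  d6:0  d7:0  d8:0.
Shift Job 3→4, Job 2→5, Job 4→6, Job 6→4, Job 7→7.
Schedule Job 3@4, Job 1@2, Job 5@1, Job 2@5, Job 4@6, Job 6@4, Job 7@7: d1:4  d2:6  d3:6  d4:6  d5:6  d6:6  d7:5  d8:5 — peak 6.
Total tradesperson-days = 44 over 8 days ⇒ peak ≥ ⌈44/8⌉ = 6, so 6 is optimal.

6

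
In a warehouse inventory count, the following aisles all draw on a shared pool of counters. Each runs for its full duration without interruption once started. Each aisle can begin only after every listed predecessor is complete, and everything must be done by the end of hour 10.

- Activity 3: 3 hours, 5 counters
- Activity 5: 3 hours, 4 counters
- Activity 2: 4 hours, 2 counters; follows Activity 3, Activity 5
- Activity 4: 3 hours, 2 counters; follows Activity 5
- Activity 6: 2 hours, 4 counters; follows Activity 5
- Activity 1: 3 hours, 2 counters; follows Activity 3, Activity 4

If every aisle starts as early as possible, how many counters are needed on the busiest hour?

9

Early-start schedule: Activity 3@1, Activity 5@1, Activity 2@4, Activity 4@4, Activity 6@4, Activity 1@7.
Load per hour: hour 1: 9, hour 2: 9, hour 3: 9, hour 4: 8, hour 5: 8, hour 6: 4, hour 7: 4, hour 8: 2, hour 9: 2, hour 10: 0.
Peak is 9.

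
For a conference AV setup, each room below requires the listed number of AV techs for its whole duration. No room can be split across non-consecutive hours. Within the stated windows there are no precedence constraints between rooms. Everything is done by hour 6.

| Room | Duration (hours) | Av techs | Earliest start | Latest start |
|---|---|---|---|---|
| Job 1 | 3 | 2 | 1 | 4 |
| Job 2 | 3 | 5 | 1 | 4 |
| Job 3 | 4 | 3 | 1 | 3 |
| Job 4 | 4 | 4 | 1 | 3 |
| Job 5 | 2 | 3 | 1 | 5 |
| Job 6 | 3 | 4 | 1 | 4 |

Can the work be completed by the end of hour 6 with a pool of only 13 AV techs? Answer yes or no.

yes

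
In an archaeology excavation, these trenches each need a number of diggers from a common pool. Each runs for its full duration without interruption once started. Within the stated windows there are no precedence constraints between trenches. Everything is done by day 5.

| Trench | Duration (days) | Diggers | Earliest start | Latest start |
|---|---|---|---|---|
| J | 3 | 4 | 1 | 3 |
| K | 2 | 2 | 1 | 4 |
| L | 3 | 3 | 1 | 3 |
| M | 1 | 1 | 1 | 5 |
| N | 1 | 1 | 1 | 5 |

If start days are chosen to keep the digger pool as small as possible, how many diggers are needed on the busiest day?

7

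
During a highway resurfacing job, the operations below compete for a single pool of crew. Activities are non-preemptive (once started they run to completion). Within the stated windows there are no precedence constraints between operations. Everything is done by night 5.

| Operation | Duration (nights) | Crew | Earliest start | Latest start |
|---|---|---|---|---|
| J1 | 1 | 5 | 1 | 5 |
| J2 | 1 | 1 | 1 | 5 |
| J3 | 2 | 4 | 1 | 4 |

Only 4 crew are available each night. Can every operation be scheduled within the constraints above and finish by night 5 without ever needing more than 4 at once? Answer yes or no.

no

The minimum achievable peak is 5; 4 < 5, so no feasible schedule stays within the cap.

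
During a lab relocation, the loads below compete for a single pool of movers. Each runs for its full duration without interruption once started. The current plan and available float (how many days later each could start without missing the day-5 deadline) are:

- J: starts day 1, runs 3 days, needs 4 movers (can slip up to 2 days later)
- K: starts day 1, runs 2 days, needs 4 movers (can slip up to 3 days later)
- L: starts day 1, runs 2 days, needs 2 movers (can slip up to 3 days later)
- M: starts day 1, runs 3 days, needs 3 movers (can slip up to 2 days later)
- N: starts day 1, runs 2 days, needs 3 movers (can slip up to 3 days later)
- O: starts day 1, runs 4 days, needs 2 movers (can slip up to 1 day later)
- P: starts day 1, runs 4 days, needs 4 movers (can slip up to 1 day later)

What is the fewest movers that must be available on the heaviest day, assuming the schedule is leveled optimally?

Early-start (J@1, K@1, L@1, M@1, N@1, O@1, P@1) gives peak 22: d1:22  d2:22  d3:13  d4:6  d5:0.
Shift L→4, M→3, N→4.
Schedule J@1, K@1, L@4, M@3, N@4, O@1, P@1: d1:14  d2:14  d3:13  d4:14  d5:8 — peak 14.

14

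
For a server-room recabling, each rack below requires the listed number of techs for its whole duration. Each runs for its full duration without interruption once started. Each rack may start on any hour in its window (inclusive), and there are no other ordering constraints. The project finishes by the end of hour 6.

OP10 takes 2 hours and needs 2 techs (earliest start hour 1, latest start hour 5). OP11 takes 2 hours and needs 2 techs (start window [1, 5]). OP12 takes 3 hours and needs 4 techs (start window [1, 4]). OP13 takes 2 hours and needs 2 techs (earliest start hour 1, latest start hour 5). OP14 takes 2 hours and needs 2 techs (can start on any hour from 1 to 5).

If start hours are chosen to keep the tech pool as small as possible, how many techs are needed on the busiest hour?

Early-start (OP10@1, OP11@1, OP12@1, OP13@1, OP14@1) gives peak 12: h1:12  h2:12  h3:4  h4:0  h5:0  h6:0.
Shift OP12→3, OP14→3.
Schedule OP10@1, OP11@1, OP12@3, OP13@1, OP14@3: h1:6  h2:6  h3:6  h4:6  h5:4  h6:0 — peak 6.

6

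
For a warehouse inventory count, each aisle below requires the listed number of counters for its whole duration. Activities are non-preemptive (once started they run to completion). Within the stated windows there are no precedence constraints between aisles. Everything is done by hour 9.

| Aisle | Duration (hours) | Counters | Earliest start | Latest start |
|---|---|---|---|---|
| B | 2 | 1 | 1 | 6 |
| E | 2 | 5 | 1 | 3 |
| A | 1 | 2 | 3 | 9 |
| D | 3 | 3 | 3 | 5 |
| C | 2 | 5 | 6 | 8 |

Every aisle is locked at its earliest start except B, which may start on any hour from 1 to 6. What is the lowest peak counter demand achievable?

B@1: h1:6  h2:6  h3:5  h4:3  h5:3  h6:5  h7:5  h8:0  h9:0 → peak 6
B@2: h1:5  h2:6  h3:6  h4:3  h5:3  h6:5  h7:5  h8:0  h9:0 → peak 6
B@3: h1:5  h2:5  h3:6  h4:4  h5:3  h6:5  h7:5  h8:0  h9:0 → peak 6
B@4: h1:5  h2:5  h3:5  h4:4  h5:4  h6:5  h7:5  h8:0  h9:0 → peak 5
B@5: h1:5  h2:5  h3:5  h4:3  h5:4  h6:6  h7:5  h8:0  h9:0 → peak 6
B@6: h1:5  h2:5  h3:5  h4:3  h5:3  h6:6  h7:6  h8:0  h9:0 → peak 6
Best is B@4, peak 5.

5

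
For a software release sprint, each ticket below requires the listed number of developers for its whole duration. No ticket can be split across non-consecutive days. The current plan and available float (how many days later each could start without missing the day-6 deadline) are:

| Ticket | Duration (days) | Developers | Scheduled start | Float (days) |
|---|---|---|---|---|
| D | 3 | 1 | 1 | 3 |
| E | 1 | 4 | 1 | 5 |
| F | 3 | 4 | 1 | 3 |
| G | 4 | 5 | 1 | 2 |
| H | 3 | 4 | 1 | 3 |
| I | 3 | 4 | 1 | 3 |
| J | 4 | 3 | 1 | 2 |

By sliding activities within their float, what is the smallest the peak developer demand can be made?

16

Early-start (D@1, E@1, F@1, G@1, H@1, I@1, J@1) gives peak 25: d1:25  d2:21  d3:21  d4:8  d5:0  d6:0.
Shift H→4, I→4, J→2.
Schedule D@1, E@1, F@1, G@1, H@4, I@4, J@2: d1:14  d2:13  d3:13  d4:16  d5:11  d6:8 — peak 16.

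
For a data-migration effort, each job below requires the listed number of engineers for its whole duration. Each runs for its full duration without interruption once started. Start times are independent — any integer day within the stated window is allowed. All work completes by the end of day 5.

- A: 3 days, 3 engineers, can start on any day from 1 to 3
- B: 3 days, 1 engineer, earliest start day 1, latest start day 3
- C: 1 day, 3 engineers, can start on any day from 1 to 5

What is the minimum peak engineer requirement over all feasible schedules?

4

Early-start (A@1, B@1, C@1) gives peak 7: d1:7  d2:4  d3:4  d4:0  d5:0.
Shift C→4.
Schedule A@1, B@1, C@4: d1:4  d2:4  d3:4  d4:3  d5:0 — peak 4.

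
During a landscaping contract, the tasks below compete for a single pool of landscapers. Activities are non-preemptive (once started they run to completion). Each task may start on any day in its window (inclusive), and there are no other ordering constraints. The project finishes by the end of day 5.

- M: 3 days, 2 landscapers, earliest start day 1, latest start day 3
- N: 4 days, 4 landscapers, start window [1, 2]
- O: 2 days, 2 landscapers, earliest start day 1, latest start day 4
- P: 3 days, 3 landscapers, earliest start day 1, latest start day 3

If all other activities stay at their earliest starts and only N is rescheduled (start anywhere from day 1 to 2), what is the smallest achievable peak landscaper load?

N@1: d1:11  d2:11  d3:9  d4:4  d5:0 → peak 11
N@2: d1:7  d2:11  d3:9  d4:4  d5:4 → peak 11
Best is N@1, peak 11.

11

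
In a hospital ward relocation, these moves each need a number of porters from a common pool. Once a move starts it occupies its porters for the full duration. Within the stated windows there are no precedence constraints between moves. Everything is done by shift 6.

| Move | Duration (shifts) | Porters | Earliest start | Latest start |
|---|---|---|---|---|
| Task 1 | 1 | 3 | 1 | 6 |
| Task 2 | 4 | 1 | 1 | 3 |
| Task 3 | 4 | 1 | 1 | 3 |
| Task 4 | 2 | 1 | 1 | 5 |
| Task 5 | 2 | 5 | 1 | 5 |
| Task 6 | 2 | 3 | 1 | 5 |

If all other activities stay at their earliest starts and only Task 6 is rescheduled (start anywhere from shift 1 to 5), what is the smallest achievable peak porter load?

11

Task 6@1: s1:14  s2:11  s3:2  s4:2  s5:0  s6:0 → peak 14
Task 6@2: s1:11  s2:11  s3:5  s4:2  s5:0  s6:0 → peak 11
Task 6@3: s1:11  s2:8  s3:5  s4:5  s5:0  s6:0 → peak 11
Task 6@4: s1:11  s2:8  s3:2  s4:5  s5:3  s6:0 → peak 11
Task 6@5: s1:11  s2:8  s3:2  s4:2  s5:3  s6:3 → peak 11
Best is Task 6@2, peak 11.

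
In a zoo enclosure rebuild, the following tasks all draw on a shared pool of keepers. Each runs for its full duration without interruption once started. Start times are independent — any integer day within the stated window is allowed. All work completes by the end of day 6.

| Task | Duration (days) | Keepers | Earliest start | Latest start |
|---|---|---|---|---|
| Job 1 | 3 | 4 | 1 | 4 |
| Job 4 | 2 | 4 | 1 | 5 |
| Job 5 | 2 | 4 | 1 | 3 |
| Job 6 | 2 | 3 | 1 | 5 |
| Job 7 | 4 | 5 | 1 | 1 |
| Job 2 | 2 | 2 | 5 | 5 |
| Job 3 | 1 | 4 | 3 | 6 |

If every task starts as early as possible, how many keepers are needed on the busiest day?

Early-start schedule: Job 1@1, Job 4@1, Job 5@1, Job 6@1, Job 7@1, Job 2@5, Job 3@3.
Load per day: day 1: 20, day 2: 20, day 3: 13, day 4: 5, day 5: 2, day 6: 2.
Peak is 20.

20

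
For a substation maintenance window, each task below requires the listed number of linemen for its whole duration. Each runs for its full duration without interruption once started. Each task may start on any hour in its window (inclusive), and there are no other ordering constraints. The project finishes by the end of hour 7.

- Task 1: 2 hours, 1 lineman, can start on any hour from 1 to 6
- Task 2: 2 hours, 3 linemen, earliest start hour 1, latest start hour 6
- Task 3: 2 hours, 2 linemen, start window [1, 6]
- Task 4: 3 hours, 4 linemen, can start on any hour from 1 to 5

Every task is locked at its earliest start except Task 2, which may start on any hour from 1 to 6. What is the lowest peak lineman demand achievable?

Task 2@1: h1:10  h2:10  h3:4  h4:0  h5:0  h6:0  h7:0 → peak 10
Task 2@2: h1:7  h2:10  h3:7  h4:0  h5:0  h6:0  h7:0 → peak 10
Task 2@3: h1:7  h2:7  h3:7  h4:3  h5:0  h6:0  h7:0 → peak 7
Task 2@4: h1:7  h2:7  h3:4  h4:3  h5:3  h6:0  h7:0 → peak 7
Task 2@5: h1:7  h2:7  h3:4  h4:0  h5:3  h6:3  h7:0 → peak 7
Task 2@6: h1:7  h2:7  h3:4  h4:0  h5:0  h6:3  h7:3 → peak 7
Best is Task 2@3, peak 7.

7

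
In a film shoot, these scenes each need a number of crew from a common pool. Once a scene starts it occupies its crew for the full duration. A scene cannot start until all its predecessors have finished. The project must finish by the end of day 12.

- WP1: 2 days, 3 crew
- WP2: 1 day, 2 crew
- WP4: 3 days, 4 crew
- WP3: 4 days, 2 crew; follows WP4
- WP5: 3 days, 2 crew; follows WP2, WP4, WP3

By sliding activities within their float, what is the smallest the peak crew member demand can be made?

Early-start (WP1@1, WP2@1, WP4@1, WP3@4, WP5@8) gives peak 9: d1:9  d2:7  d3:4  d4:2  d5:2  d6:2  d7:2  d8:2  d9:2  d10:2  d11:0  d12:0.
Shift WP2→6, WP4→3, WP3→6, WP5→10.
Schedule WP1@1, WP2@6, WP4@3, WP3@6, WP5@10: d1:3  d2:3  d3:4  d4:4  d5:4  d6:4  d7:2  d8:2  d9:2  d10:2  d11:2  d12:2 — peak 4.

4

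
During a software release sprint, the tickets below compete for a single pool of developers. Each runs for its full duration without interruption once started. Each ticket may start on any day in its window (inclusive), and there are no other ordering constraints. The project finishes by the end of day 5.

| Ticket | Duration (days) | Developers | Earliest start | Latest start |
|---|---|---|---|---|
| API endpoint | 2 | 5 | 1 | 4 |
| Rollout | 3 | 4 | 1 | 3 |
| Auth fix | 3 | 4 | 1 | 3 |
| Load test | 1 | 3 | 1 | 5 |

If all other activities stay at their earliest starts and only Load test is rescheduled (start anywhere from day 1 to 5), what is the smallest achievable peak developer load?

Load test@1: d1:16  d2:13  d3:8  d4:0  d5:0 → peak 16
Load test@2: d1:13  d2:16  d3:8  d4:0  d5:0 → peak 16
Load test@3: d1:13  d2:13  d3:11  d4:0  d5:0 → peak 13
Load test@4: d1:13  d2:13  d3:8  d4:3  d5:0 → peak 13
Load test@5: d1:13  d2:13  d3:8  d4:0  d5:3 → peak 13
Best is Load test@3, peak 13.

13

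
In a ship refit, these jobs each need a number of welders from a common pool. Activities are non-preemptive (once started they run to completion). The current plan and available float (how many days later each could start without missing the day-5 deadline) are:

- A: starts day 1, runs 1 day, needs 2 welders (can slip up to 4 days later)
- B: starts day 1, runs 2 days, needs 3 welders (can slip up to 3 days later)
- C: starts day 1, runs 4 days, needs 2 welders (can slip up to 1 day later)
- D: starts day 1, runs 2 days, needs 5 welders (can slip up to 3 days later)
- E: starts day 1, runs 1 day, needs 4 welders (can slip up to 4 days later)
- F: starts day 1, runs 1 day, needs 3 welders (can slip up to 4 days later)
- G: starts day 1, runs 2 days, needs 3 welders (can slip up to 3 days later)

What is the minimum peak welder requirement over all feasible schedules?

Early-start (A@1, B@1, C@1, D@1, E@1, F@1, G@1) gives peak 22: d1:22  d2:13  d3:2  d4:2  d5:0.
Shift B→2, D→4, F→5, G→2.
Schedule A@1, B@2, C@1, D@4, E@1, F@5, G@2: d1:8  d2:8  d3:8  d4:7  d5:8 — peak 8.
Total welder-days = 39 over 5 days ⇒ peak ≥ ⌈39/5⌉ = 8, so 8 is optimal.

8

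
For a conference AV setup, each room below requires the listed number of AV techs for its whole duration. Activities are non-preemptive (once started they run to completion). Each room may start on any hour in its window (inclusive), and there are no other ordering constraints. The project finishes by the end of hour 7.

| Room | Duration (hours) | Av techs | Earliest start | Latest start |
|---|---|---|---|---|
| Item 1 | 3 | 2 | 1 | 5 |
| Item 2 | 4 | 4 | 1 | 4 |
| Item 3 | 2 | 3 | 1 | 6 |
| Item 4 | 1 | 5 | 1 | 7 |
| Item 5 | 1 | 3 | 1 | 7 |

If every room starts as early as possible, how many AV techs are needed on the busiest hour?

17

Early-start schedule: Item 1@1, Item 2@1, Item 3@1, Item 4@1, Item 5@1.
Load per hour: hour 1: 17, hour 2: 9, hour 3: 6, hour 4: 4, hour 5: 0, hour 6: 0, hour 7: 0.
Peak is 17.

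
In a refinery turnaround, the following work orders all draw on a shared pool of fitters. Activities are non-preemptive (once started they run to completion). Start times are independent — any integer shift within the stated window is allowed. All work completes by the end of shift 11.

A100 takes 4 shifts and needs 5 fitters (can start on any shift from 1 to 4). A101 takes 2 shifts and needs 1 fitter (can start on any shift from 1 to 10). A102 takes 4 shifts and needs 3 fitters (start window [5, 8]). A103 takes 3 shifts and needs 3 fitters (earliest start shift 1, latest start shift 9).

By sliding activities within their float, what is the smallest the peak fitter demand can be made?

Early-start (A100@1, A101@1, A102@5, A103@1) gives peak 9: s1:9  s2:9  s3:8  s4:5  s5:3  s6:3  s7:3  s8:3  s9:0  s10:0  s11:0.
Shift A101→5, A103→9.
Schedule A100@1, A101@5, A102@5, A103@9: s1:5  s2:5  s3:5  s4:5  s5:4  s6:4  s7:3  s8:3  s9:3  s10:3  s11:3 — peak 5.

5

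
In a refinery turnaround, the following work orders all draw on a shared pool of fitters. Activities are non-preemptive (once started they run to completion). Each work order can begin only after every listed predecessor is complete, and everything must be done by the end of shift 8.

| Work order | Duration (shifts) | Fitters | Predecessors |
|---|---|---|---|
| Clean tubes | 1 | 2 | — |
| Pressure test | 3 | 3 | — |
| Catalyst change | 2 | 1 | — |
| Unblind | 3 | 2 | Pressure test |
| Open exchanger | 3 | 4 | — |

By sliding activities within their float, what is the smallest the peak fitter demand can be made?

Early-start (Clean tubes@1, Pressure test@1, Catalyst change@1, Unblind@4, Open exchanger@1) gives peak 10: s1:10  s2:8  s3:7  s4:2  s5:2  s6:2  s7:0  s8:0.
Shift Open exchanger→4.
Schedule Clean tubes@1, Pressure test@1, Catalyst change@1, Unblind@4, Open exchanger@4: s1:6  s2:4  s3:3  s4:6  s5:6  s6:6  s7:0  s8:0 — peak 6.

6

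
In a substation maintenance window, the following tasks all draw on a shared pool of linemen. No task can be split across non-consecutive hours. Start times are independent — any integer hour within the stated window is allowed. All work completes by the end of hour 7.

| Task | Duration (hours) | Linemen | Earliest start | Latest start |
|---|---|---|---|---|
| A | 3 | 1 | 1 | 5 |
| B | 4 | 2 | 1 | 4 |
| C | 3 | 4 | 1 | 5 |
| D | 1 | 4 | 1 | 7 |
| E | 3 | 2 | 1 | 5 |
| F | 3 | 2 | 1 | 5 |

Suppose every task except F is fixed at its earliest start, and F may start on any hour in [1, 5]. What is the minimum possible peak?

F@1: h1:15  h2:11  h3:11  h4:2  h5:0  h6:0  h7:0 → peak 15
F@2: h1:13  h2:11  h3:11  h4:4  h5:0  h6:0  h7:0 → peak 13
F@3: h1:13  h2:9  h3:11  h4:4  h5:2  h6:0  h7:0 → peak 13
F@4: h1:13  h2:9  h3:9  h4:4  h5:2  h6:2  h7:0 → peak 13
F@5: h1:13  h2:9  h3:9  h4:2  h5:2  h6:2  h7:2 → peak 13
Best is F@2, peak 13.

13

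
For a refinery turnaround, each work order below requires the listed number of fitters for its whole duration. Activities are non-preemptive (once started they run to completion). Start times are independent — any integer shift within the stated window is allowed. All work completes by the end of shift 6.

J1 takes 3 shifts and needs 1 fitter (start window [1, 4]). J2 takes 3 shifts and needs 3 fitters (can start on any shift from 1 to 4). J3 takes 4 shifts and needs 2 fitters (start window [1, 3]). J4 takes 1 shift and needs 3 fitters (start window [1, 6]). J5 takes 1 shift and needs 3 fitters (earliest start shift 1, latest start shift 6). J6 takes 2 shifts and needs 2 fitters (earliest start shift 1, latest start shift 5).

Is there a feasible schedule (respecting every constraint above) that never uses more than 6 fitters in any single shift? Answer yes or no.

yes

Schedule J1@1, J2@1, J3@1, J4@4, J5@5, J6@5: s1:6  s2:6  s3:6  s4:5  s5:5  s6:2 — peak 6 ≤ 6.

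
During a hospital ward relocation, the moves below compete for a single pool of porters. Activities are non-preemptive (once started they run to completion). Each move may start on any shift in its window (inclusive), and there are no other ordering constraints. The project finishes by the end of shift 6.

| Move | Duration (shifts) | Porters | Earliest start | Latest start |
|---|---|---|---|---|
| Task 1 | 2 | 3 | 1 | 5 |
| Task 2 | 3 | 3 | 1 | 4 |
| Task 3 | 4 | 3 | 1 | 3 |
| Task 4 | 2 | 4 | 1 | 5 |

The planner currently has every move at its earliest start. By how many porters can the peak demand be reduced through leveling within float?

6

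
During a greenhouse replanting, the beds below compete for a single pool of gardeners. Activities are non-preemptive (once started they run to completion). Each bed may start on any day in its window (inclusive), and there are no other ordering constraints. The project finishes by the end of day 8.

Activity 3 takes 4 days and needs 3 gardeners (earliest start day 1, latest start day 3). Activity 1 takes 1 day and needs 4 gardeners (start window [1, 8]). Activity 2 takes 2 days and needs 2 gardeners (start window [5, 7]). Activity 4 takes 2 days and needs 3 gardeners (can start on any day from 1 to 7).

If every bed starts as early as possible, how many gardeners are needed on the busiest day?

10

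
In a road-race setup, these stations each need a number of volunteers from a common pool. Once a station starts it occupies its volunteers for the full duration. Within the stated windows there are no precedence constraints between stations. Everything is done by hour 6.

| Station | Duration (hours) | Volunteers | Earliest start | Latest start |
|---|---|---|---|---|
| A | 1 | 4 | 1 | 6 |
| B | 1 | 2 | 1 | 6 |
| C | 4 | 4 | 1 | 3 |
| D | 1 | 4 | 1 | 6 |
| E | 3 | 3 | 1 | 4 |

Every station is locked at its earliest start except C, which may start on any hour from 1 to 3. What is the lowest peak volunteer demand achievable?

13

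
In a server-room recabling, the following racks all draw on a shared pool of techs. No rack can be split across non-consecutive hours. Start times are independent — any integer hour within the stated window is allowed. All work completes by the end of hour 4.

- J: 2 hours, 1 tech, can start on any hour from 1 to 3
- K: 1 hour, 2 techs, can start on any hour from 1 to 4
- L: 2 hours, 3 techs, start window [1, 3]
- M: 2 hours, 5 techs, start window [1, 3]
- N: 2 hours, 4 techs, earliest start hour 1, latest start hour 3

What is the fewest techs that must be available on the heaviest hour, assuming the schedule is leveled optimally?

8

Early-start (J@1, K@1, L@1, M@1, N@1) gives peak 15: h1:15  h2:13  h3:0  h4:0.
Shift L→2, M→3.
Schedule J@1, K@1, L@2, M@3, N@1: h1:7  h2:8  h3:8  h4:5 — peak 8.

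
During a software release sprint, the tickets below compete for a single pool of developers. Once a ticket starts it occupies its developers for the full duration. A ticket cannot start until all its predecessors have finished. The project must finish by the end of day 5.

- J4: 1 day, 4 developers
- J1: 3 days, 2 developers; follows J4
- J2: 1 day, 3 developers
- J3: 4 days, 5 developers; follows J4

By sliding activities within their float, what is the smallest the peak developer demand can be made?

7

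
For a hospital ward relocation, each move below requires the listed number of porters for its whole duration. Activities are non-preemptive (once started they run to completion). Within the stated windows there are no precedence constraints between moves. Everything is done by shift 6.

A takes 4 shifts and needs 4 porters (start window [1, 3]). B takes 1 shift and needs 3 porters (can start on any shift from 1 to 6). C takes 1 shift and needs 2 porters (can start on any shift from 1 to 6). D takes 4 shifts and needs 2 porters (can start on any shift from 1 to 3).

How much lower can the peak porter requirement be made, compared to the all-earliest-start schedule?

5

Early-start peak: s1:11  s2:6  s3:6  s4:6  s5:0  s6:0 ⇒ 11.
Leveled (A@1, B@5, C@1, D@2): s1:6  s2:6  s3:6  s4:6  s5:5  s6:0 ⇒ 6.
Reduction 11 − 6 = 5.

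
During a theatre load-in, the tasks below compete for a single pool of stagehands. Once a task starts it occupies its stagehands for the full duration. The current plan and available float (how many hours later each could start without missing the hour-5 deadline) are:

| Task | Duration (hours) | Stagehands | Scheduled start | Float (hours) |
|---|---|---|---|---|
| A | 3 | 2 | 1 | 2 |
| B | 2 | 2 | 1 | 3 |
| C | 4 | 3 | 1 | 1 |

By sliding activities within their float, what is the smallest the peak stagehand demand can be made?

5

Early-start (A@1, B@1, C@1) gives peak 7: h1:7  h2:7  h3:5  h4:3  h5:0.
Shift B→4.
Schedule A@1, B@4, C@1: h1:5  h2:5  h3:5  h4:5  h5:2 — peak 5.
Total stagehand-hours = 22 over 5 hours ⇒ peak ≥ ⌈22/5⌉ = 5, so 5 is optimal.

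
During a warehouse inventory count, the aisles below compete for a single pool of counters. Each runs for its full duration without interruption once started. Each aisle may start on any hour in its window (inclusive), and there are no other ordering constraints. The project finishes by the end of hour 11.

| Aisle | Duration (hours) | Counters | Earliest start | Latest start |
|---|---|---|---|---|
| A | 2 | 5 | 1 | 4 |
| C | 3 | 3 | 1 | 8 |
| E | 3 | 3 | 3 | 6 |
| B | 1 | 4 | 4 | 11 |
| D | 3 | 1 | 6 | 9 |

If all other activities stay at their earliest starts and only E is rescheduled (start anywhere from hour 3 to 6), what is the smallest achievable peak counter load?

8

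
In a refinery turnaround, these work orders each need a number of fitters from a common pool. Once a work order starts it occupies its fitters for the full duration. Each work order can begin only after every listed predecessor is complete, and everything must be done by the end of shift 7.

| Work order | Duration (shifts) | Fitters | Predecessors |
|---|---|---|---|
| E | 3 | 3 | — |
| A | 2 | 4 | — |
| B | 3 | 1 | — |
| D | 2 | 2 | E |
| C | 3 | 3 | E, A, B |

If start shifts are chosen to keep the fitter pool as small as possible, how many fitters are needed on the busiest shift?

Schedule E@1, A@1, B@1, D@4, C@4: s1:8  s2:8  s3:4  s4:5  s5:5  s6:3  s7:0 — peak 8.

8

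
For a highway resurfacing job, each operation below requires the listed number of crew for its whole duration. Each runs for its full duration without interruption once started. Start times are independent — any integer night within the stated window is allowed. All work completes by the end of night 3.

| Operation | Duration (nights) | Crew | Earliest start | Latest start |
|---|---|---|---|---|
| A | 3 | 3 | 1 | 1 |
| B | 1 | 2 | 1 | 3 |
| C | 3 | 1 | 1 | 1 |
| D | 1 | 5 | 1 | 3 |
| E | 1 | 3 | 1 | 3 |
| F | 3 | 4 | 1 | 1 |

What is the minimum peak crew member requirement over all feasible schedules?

13

Early-start (A@1, B@1, C@1, D@1, E@1, F@1) gives peak 18: n1:18  n2:8  n3:8.
Shift D→2.
Schedule A@1, B@1, C@1, D@2, E@1, F@1: n1:13  n2:13  n3:8 — peak 13.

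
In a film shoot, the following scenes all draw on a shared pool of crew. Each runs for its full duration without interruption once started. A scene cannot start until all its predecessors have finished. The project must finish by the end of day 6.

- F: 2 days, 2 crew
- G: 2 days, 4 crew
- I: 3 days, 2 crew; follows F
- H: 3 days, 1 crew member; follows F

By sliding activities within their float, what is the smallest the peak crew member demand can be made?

Schedule F@1, G@1, I@3, H@3: d1:6  d2:6  d3:3  d4:3  d5:3  d6:0 — peak 6.

6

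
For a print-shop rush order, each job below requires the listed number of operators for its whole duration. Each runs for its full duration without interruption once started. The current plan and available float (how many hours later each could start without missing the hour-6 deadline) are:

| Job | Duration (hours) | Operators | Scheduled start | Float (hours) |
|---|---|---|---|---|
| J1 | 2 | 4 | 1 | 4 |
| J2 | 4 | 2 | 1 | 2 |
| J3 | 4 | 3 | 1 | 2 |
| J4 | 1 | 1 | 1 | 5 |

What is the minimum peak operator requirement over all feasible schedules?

Early-start (J1@1, J2@1, J3@1, J4@1) gives peak 10: h1:10  h2:9  h3:5  h4:5  h5:0  h6:0.
Shift J2→3, J3→3.
Schedule J1@1, J2@3, J3@3, J4@1: h1:5  h2:4  h3:5  h4:5  h5:5  h6:5 — peak 5.
Total operator-hours = 29 over 6 hours ⇒ peak ≥ ⌈29/6⌉ = 5, so 5 is optimal.

5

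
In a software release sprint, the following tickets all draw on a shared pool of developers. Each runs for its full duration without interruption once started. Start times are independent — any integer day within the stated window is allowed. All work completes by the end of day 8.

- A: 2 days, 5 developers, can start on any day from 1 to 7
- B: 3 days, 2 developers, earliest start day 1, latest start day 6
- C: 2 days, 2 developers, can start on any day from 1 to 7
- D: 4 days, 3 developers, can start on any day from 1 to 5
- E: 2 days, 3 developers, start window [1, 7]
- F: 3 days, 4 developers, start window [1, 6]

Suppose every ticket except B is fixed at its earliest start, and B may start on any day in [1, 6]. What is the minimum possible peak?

B@1: d1:19  d2:19  d3:9  d4:3  d5:0  d6:0  d7:0  d8:0 → peak 19
B@2: d1:17  d2:19  d3:9  d4:5  d5:0  d6:0  d7:0  d8:0 → peak 19
B@3: d1:17  d2:17  d3:9  d4:5  d5:2  d6:0  d7:0  d8:0 → peak 17
B@4: d1:17  d2:17  d3:7  d4:5  d5:2  d6:2  d7:0  d8:0 → peak 17
B@5: d1:17  d2:17  d3:7  d4:3  d5:2  d6:2  d7:2  d8:0 → peak 17
B@6: d1:17  d2:17  d3:7  d4:3  d5:0  d6:2  d7:2  d8:2 → peak 17
Best is B@3, peak 17.

17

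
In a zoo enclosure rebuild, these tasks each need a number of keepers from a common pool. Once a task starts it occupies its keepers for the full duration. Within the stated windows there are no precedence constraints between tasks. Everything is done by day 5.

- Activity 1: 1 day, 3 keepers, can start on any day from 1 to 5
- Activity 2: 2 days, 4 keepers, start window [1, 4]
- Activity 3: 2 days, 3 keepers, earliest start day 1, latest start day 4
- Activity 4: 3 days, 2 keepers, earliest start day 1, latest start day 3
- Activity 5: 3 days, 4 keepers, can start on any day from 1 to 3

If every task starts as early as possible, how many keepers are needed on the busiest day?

16

Early-start schedule: Activity 1@1, Activity 2@1, Activity 3@1, Activity 4@1, Activity 5@1.
Load per day: day 1: 16, day 2: 13, day 3: 6, day 4: 0, day 5: 0.
Peak is 16.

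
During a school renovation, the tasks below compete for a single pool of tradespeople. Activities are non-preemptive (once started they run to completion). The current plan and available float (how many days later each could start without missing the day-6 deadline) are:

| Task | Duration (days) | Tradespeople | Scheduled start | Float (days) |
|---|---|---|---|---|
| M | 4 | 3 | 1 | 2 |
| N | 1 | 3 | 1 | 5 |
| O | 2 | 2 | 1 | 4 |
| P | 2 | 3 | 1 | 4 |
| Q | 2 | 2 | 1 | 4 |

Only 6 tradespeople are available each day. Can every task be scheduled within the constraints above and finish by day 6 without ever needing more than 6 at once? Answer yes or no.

yes

Schedule M@1, N@1, O@2, P@4, Q@5: d1:6  d2:5  d3:5  d4:6  d5:5  d6:2 — peak 6 ≤ 6.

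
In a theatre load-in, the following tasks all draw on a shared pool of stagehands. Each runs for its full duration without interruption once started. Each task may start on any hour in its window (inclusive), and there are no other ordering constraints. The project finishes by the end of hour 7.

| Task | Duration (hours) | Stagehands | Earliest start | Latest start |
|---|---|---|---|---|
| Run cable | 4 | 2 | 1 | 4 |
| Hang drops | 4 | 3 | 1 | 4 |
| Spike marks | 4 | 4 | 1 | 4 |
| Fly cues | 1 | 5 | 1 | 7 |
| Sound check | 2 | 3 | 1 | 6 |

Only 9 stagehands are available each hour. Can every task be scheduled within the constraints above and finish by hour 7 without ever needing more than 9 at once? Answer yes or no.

yes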